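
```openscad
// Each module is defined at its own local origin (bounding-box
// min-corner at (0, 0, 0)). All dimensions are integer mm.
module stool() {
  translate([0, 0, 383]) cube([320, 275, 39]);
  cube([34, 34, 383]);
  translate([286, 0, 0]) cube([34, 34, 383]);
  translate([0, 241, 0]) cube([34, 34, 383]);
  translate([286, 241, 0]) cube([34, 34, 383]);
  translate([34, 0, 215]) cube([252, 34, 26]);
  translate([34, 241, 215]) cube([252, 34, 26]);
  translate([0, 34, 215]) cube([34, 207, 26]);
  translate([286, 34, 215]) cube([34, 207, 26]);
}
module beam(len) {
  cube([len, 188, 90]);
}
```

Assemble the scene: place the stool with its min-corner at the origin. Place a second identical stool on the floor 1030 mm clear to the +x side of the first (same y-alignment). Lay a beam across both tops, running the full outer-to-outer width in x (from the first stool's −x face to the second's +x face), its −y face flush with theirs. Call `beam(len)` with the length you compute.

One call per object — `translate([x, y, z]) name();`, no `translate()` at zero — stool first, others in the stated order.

stool();
translate([1350, 0, 0]) stool();
translate([0, 0, 422]) beam(1670);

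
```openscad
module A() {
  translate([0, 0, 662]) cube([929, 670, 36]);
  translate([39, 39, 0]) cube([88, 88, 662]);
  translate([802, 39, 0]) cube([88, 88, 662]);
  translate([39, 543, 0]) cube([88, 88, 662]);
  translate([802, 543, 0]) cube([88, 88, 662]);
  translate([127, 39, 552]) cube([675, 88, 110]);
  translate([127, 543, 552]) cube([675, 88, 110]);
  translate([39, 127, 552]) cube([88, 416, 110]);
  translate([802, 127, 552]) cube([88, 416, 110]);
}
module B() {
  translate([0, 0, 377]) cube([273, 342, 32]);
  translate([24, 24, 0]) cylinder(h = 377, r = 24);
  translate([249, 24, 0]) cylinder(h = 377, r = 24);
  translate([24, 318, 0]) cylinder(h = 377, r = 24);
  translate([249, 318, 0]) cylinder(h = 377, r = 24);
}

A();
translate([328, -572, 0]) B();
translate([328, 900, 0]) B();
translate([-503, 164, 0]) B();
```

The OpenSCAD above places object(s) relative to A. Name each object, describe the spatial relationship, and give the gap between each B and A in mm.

Each stool's nearest face is 230 mm from the table's bounding box.

A is a table. B is a stool. Three stools sit around the table at the −y, +y, −x sides. The gap between each stool and the table is 230 mm.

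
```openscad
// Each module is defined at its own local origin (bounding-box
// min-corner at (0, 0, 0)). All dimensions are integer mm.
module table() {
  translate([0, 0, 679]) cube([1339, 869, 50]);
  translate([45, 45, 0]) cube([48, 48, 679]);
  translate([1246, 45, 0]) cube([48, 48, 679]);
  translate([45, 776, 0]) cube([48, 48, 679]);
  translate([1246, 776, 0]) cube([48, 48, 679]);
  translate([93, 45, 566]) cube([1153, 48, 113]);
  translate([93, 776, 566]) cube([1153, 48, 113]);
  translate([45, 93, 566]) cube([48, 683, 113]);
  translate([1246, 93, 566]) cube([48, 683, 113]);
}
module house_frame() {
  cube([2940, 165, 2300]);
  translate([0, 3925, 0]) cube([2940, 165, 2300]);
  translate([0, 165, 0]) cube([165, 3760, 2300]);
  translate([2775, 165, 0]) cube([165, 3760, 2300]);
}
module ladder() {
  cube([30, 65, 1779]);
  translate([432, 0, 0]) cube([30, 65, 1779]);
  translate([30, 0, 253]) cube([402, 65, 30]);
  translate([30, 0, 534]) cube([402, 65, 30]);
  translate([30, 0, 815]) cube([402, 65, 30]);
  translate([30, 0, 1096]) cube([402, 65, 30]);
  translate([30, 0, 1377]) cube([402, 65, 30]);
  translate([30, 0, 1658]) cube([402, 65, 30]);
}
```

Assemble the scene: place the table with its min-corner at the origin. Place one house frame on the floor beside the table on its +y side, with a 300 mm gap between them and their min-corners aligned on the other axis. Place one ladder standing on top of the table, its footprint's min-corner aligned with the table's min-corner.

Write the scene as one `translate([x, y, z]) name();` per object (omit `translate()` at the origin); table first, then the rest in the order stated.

table();
translate([0, 1169, 0]) house_frame();
translate([0, 0, 729]) ladder();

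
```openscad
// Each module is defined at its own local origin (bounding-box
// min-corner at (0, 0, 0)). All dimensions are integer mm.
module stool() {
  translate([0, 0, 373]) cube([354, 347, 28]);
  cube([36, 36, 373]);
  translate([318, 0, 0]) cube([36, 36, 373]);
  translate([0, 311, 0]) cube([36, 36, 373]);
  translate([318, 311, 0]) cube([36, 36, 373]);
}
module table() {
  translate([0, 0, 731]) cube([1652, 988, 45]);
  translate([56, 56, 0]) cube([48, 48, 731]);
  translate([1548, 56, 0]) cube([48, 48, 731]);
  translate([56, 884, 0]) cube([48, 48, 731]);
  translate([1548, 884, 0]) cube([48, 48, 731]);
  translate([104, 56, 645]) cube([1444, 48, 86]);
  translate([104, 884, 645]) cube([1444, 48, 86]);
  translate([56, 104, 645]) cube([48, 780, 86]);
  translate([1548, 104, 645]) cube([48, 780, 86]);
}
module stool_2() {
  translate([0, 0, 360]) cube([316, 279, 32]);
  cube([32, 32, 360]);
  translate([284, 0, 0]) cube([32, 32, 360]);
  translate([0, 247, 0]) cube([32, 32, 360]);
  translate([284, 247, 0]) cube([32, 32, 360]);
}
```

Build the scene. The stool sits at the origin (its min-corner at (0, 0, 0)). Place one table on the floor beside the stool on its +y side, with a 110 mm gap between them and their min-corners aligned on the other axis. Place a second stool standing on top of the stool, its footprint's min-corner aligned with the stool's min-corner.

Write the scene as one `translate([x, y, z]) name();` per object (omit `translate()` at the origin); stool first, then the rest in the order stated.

stool();
translate([0, 457, 0]) table();
translate([0, 0, 401]) stool_2();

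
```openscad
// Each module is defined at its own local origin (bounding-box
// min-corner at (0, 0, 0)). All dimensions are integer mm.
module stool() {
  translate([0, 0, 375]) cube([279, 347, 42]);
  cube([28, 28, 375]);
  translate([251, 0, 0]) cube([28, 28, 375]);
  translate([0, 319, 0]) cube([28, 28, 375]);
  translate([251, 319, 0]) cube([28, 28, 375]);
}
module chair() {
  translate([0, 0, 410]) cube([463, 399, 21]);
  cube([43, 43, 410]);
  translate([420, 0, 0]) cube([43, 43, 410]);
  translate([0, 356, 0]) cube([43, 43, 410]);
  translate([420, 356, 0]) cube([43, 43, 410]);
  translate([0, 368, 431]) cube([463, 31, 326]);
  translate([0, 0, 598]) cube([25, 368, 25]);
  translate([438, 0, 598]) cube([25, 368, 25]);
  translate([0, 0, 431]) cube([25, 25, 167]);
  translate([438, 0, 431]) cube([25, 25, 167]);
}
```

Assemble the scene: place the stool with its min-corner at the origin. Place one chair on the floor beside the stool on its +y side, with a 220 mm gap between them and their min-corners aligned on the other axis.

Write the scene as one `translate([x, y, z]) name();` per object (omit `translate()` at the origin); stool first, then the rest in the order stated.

stool();
translate([0, 567, 0]) chair();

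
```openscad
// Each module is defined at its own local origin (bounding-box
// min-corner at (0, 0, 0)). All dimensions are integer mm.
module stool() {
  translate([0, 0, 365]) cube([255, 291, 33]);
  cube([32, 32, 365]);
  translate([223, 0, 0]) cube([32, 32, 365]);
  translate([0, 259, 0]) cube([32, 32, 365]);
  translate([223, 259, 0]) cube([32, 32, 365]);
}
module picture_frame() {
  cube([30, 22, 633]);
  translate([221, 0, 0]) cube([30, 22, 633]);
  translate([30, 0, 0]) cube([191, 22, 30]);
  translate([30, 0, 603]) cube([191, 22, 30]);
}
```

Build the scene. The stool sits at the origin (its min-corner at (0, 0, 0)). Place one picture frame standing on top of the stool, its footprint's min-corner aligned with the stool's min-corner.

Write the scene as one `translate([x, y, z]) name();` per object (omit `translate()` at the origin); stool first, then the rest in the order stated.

stool();
translate([0, 0, 398]) picture_frame();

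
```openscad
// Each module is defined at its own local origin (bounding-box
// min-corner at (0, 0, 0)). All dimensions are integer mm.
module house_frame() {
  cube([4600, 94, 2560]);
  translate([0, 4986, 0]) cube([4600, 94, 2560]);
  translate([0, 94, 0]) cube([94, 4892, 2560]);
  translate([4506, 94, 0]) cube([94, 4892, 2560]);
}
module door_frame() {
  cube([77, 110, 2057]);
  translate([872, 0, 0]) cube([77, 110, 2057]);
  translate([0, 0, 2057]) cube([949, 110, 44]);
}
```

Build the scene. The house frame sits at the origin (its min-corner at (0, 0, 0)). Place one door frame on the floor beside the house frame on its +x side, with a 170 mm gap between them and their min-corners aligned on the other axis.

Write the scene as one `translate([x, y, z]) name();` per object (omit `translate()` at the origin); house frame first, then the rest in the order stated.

house_frame();
translate([4770, 0, 0]) door_frame();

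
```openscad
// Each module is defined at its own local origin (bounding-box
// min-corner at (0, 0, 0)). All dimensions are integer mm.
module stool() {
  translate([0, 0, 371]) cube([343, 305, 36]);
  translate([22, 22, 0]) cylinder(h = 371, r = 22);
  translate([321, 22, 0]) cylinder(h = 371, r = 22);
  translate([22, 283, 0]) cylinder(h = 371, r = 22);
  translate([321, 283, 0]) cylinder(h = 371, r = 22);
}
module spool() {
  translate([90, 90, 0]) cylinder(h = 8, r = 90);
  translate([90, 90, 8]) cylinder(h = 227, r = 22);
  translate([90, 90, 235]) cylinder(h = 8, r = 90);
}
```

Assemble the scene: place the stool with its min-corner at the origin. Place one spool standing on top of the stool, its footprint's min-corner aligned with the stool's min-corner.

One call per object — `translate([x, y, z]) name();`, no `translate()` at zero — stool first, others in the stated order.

stool();
translate([0, 0, 407]) spool();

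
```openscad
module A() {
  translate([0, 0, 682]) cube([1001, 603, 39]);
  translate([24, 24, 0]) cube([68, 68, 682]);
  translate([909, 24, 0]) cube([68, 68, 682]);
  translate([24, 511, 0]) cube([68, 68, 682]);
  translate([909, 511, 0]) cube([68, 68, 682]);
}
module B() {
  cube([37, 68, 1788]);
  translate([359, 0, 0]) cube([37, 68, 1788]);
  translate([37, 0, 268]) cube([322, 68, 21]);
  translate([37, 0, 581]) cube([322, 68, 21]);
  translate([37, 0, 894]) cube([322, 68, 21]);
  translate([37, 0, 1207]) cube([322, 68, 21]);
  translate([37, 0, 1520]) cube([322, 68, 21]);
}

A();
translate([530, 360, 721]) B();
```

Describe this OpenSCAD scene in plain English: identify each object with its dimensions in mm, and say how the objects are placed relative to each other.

A is a table: top 1001 mm (x) × 603 mm (y), 39 mm thick, upper face at z = 721 mm, on four 68×68 mm square legs, each inset 24 mm from the nearest pair of top edges, running from z = 0 to the bottom of the top.

B is a wooden ladder with two side rails of 37×68 mm section and 1788 mm height, set 396 mm apart overall. Between them run 5 rectangular rungs (68 mm deep, 21 mm thick), front faces flush with the rails' −y face. The bottom of the first rung is 268 mm above the floor and each subsequent rung is 313 mm higher than the one below.

The ladder is on top of the table.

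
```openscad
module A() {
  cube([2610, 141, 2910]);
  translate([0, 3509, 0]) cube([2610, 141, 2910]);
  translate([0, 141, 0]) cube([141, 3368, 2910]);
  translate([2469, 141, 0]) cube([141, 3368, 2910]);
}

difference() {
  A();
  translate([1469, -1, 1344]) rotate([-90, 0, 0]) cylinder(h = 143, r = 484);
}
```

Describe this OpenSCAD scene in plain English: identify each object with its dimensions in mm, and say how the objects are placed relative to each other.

A is the wall frame of a small rectangular building: four walls, each 2910 mm tall and 141 mm thick, enclosing a footprint 2610 mm (x) by 3650 mm (y) outside-to-outside, with no floor or roof. The front and back walls (the −y and +y sides) span the full width; the two side walls fit between them.

The house frame has a circular hole of radius 484 mm through its front wall, centred at (x = 1469, z = 1344).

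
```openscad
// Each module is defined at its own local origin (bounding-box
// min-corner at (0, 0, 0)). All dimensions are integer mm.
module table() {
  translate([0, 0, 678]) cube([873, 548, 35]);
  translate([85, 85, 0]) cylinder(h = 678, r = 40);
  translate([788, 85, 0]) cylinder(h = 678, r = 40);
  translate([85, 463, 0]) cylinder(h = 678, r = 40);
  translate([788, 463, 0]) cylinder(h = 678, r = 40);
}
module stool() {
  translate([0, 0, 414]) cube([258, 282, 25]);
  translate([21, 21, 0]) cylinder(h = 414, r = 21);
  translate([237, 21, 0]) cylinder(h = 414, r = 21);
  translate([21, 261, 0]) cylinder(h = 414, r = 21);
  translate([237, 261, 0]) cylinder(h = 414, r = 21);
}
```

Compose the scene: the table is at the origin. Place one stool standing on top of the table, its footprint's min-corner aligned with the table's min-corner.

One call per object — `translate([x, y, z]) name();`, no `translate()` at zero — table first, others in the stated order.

table();
translate([0, 0, 713]) stool();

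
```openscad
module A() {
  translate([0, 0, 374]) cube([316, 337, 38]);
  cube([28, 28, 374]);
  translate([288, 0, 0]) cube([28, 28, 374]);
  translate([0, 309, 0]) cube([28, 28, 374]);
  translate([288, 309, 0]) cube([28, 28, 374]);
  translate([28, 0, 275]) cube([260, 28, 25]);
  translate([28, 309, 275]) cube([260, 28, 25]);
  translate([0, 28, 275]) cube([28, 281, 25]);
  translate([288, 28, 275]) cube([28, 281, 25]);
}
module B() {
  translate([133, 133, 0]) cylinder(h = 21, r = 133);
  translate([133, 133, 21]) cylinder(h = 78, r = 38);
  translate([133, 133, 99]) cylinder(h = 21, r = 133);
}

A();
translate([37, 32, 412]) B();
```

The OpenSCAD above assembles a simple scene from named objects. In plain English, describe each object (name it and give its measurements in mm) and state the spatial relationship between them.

A is a four-legged stool. The seat is a 316×337×38 mm slab whose top surface is at z = 412 mm; four square legs, each 28×28 mm in cross-section, run from the floor (z = 0) to the underside of the seat, each flush with a corner of the seat. Four stretchers, 28 mm wide and 25 mm tall, connect adjacent legs with their undersides at z = 275 mm, each running between the inner faces of the legs it joins and aligned with the legs' outer faces on the other axis.

B is a spool: two coaxial disc flanges of radius 133 mm and thickness 21 mm, joined by a core cylinder of radius 38 mm and height 78 mm. The lower flange rests on z = 0 and the three cylinders share a vertical axis.

The spool is on top of the stool.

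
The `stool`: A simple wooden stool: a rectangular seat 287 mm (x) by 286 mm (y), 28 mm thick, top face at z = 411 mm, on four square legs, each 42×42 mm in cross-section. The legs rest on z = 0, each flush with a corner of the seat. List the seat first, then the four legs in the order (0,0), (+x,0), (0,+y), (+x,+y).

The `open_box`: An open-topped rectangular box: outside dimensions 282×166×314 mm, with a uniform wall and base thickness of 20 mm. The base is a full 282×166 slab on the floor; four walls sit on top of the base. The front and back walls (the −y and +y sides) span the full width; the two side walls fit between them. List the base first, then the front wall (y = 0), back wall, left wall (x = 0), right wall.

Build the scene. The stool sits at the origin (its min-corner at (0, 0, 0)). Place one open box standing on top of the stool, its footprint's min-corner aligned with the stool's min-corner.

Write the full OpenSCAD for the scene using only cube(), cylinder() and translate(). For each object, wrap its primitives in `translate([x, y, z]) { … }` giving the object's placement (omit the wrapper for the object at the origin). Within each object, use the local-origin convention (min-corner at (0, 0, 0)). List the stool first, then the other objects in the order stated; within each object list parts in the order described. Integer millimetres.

translate([0, 0, 383]) cube([287, 286, 28]);
cube([42, 42, 383]);
translate([245, 0, 0]) cube([42, 42, 383]);
translate([0, 244, 0]) cube([42, 42, 383]);
translate([245, 244, 0]) cube([42, 42, 383]);
translate([0, 0, 411]) {
  cube([282, 166, 20]);
  translate([0, 0, 20]) cube([282, 20, 294]);
  translate([0, 146, 20]) cube([282, 20, 294]);
  translate([0, 20, 20]) cube([20, 126, 294]);
  translate([262, 20, 20]) cube([20, 126, 294]);
}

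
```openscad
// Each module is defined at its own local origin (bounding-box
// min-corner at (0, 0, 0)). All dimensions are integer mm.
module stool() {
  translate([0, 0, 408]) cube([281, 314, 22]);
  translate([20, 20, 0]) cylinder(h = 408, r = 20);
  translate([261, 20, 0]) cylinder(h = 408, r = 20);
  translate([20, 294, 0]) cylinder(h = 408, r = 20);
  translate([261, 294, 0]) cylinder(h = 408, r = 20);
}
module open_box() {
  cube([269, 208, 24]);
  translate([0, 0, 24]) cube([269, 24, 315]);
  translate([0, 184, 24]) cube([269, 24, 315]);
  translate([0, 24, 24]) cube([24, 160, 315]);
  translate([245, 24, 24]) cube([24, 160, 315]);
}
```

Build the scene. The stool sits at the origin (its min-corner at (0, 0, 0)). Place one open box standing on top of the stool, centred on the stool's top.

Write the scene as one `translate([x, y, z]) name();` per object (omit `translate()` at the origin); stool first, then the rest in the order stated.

stool();
translate([6, 53, 430]) open_box();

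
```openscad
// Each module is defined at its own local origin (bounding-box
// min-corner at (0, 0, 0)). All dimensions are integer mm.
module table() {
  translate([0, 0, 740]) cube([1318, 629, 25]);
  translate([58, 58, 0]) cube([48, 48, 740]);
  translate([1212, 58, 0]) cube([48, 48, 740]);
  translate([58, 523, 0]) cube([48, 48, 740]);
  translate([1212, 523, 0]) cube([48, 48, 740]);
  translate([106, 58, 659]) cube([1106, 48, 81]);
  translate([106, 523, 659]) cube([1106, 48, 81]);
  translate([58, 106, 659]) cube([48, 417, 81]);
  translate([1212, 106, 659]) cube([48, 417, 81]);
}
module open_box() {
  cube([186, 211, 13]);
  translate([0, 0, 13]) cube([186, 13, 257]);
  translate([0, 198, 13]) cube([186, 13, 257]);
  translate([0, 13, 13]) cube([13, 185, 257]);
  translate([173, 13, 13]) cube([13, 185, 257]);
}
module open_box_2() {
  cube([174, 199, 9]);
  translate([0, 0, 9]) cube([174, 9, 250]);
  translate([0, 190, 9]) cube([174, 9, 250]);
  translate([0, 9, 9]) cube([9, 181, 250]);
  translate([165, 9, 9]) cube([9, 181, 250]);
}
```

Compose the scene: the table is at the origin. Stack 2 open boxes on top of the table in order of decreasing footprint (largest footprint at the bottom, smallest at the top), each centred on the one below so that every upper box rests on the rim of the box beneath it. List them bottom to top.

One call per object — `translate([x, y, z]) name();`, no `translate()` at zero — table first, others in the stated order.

table();
translate([566, 209, 765]) open_box();
translate([572, 215, 1035]) open_box_2();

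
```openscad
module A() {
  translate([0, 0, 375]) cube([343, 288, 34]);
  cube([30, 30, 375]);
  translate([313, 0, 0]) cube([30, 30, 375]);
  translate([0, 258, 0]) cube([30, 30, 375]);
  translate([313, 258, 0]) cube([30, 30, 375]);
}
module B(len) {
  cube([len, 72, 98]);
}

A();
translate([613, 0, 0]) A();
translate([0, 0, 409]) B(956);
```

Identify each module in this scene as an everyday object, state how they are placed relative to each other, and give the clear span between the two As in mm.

Second stool starts at x = 613; first ends at x = 343; clear span = 613 − 343 = 270 mm.

A is a stool. B is a beam. A beam spans the tops of two stools. The clear span between the two stools is 270 mm.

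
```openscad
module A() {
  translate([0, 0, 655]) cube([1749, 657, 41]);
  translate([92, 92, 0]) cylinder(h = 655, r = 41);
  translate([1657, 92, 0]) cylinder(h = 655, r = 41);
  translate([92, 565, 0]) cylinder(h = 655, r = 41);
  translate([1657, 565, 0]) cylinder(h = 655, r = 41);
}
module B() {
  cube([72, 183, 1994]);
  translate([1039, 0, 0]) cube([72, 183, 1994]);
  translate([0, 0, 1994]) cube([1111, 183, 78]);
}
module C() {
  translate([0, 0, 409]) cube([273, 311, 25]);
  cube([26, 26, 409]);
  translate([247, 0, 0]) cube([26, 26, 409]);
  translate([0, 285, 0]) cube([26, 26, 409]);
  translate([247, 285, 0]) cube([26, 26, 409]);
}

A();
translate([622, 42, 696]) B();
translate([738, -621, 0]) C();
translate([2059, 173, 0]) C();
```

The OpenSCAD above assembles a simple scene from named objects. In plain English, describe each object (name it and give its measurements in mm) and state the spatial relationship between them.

A is a table: top 1749 mm (x) × 657 mm (y), 41 mm thick, upper face at z = 696 mm, on four round legs of 82 mm diameter, each leg's bounding box inset 51 mm from the nearest pair of top edges, running from z = 0 to the bottom of the top.

B is a door frame. The clear opening is 967 mm wide and 1994 mm high. Two 72 mm wide jambs, 183 mm deep, stand either side of the opening from the floor to the top of the opening. A 78 mm thick head sits across the top of both jambs, spanning the full outside width of the frame.

C is a four-legged stool. The seat is 273×311 mm, 25 mm thick, top at z = 434 mm. It stands on four square legs, each 26×26 mm in cross-section, from z = 0 to the seat underside, each flush with a corner of the seat.

The door frame is on top of the table. Two stools sit around the table at the −y, +x sides.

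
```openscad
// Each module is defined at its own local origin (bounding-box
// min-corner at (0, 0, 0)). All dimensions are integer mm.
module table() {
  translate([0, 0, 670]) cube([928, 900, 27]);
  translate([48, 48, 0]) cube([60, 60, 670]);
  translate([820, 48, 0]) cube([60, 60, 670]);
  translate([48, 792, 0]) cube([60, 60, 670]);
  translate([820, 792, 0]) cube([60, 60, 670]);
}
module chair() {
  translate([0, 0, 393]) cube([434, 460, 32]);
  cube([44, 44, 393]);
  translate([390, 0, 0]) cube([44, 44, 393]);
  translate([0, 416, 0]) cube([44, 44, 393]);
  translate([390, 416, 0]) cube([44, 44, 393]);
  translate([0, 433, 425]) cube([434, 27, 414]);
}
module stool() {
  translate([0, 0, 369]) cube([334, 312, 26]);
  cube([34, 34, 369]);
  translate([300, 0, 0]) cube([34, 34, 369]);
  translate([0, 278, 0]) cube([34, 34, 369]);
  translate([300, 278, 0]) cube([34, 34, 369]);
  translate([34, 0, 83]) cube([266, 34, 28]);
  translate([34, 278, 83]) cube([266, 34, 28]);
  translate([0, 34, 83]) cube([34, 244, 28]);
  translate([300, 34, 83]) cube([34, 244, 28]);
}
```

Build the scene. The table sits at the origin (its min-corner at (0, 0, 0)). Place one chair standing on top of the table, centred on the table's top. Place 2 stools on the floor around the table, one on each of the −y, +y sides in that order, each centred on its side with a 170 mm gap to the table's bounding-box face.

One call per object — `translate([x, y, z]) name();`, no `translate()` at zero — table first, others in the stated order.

table();
translate([247, 220, 697]) chair();
translate([297, -482, 0]) stool();
translate([297, 1070, 0]) stool();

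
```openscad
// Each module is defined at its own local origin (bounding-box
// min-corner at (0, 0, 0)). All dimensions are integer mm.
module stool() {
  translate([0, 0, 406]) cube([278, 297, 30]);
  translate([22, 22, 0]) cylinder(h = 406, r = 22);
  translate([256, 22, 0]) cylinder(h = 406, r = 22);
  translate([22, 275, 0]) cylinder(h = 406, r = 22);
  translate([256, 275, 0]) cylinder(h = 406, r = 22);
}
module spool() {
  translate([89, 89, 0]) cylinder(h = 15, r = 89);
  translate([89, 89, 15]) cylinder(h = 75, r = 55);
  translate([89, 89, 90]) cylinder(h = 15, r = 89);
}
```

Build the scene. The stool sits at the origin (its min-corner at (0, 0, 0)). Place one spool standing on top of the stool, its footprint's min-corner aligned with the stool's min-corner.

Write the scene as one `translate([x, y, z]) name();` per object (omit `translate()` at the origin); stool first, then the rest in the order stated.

stool();
translate([0, 0, 436]) spool();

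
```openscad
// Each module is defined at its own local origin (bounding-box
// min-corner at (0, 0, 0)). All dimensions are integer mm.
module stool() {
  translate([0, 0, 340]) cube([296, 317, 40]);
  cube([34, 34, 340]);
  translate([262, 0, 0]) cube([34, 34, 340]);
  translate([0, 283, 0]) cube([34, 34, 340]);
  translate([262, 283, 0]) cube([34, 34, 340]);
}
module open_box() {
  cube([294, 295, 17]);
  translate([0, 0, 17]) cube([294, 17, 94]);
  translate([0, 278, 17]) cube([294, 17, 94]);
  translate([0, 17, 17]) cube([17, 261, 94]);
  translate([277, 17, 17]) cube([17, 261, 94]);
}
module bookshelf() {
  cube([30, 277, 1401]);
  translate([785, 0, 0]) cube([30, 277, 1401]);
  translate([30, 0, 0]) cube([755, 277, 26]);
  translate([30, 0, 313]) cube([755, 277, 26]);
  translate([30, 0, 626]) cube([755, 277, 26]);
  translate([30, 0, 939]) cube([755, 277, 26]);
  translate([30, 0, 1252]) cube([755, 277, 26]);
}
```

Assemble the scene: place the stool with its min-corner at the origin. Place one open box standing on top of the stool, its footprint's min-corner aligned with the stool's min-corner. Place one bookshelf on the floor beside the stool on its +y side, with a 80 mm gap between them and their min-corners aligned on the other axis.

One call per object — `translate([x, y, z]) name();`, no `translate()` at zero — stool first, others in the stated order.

stool();
translate([0, 0, 380]) open_box();
translate([0, 397, 0]) bookshelf();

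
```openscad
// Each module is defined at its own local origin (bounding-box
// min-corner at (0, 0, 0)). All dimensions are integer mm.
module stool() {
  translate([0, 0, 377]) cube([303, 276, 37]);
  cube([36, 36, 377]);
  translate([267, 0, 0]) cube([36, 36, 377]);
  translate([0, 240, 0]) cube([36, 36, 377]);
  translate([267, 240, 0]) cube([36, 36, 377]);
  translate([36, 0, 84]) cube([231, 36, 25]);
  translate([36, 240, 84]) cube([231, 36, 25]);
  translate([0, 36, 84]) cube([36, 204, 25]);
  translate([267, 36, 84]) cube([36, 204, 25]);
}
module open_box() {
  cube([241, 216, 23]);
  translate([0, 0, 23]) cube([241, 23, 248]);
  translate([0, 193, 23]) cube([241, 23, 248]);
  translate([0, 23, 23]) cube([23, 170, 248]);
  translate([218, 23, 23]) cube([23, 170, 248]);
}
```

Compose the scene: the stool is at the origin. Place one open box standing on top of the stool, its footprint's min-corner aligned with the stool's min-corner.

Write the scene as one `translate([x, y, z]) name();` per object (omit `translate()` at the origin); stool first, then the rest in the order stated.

stool();
translate([0, 0, 414]) open_box();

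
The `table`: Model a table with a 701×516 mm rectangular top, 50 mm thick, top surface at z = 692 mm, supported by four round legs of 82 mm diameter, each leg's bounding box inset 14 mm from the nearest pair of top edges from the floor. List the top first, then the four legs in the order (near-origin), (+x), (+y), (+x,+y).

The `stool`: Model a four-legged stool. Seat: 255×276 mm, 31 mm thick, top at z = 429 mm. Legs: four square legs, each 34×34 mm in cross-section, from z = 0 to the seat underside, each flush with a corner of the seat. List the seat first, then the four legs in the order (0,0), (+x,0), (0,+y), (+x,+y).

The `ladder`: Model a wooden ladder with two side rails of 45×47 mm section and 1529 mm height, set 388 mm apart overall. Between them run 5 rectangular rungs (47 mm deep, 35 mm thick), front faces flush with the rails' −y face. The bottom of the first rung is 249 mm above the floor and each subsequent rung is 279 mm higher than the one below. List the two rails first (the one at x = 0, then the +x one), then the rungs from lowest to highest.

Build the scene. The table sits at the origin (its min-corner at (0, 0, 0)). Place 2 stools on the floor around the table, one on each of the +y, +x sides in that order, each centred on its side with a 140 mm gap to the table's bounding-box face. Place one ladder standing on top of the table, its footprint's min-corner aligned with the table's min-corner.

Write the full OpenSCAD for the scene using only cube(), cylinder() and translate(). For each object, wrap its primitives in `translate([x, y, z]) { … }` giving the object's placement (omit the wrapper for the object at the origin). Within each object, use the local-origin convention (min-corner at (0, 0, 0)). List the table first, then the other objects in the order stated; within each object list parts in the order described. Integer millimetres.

translate([0, 0, 642]) cube([701, 516, 50]);
translate([55, 55, 0]) cylinder(h = 642, r = 41);
translate([646, 55, 0]) cylinder(h = 642, r = 41);
translate([55, 461, 0]) cylinder(h = 642, r = 41);
translate([646, 461, 0]) cylinder(h = 642, r = 41);
translate([223, 656, 0]) {
  translate([0, 0, 398]) cube([255, 276, 31]);
  cube([34, 34, 398]);
  translate([221, 0, 0]) cube([34, 34, 398]);
  translate([0, 242, 0]) cube([34, 34, 398]);
  translate([221, 242, 0]) cube([34, 34, 398]);
}
translate([841, 120, 0]) {
  translate([0, 0, 398]) cube([255, 276, 31]);
  cube([34, 34, 398]);
  translate([221, 0, 0]) cube([34, 34, 398]);
  translate([0, 242, 0]) cube([34, 34, 398]);
  translate([221, 242, 0]) cube([34, 34, 398]);
}
translate([0, 0, 692]) {
  cube([45, 47, 1529]);
  translate([343, 0, 0]) cube([45, 47, 1529]);
  translate([45, 0, 249]) cube([298, 47, 35]);
  translate([45, 0, 528]) cube([298, 47, 35]);
  translate([45, 0, 807]) cube([298, 47, 35]);
  translate([45, 0, 1086]) cube([298, 47, 35]);
  translate([45, 0, 1365]) cube([298, 47, 35]);
}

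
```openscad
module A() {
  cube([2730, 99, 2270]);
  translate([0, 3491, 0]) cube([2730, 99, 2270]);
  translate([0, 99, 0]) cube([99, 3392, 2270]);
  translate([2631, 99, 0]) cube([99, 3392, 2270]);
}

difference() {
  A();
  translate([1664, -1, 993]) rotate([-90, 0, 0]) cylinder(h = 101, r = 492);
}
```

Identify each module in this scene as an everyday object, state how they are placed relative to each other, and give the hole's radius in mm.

The subtracted cylinder has r = 492 mm.

A is a house frame. The house frame has a circular hole through its front wall. The hole's radius is 492 mm.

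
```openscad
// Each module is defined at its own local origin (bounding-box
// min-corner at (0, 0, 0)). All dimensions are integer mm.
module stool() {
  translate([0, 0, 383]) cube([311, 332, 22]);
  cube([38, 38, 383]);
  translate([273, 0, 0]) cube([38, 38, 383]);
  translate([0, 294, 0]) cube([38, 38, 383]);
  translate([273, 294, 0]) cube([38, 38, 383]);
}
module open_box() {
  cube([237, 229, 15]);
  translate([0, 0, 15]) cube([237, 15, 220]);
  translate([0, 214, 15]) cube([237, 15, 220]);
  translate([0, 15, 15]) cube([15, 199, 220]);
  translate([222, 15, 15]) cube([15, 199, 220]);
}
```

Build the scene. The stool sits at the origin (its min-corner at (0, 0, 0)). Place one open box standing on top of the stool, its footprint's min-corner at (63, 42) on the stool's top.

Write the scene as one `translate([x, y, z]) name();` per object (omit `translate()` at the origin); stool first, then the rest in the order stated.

stool();
translate([63, 42, 405]) open_box();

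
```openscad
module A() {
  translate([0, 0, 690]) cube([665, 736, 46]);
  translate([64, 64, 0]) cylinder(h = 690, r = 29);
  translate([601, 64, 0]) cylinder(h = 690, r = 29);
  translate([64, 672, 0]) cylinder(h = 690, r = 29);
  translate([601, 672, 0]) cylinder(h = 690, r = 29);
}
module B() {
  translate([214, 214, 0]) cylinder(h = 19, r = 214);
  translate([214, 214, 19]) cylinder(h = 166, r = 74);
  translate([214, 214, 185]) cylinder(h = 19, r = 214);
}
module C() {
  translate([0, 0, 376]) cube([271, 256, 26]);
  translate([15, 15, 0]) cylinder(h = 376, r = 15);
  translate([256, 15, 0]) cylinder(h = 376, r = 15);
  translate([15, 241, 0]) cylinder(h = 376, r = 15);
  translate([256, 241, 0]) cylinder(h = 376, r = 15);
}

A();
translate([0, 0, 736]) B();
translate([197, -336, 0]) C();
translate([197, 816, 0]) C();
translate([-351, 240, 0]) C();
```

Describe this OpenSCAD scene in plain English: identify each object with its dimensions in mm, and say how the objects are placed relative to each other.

A is a table with a 665×736 mm rectangular top, 46 mm thick, top surface at z = 736 mm, supported by four round legs of 58 mm diameter, each leg's bounding box inset 35 mm from the nearest pair of top edges, running from the floor.

B is a spool: two coaxial disc flanges of radius 214 mm and thickness 19 mm, joined by a core cylinder of radius 74 mm and height 166 mm. The lower flange rests on z = 0 and the three cylinders share a vertical axis.

C is a four-legged stool. The seat is a 271×256×26 mm slab whose top surface is at z = 402 mm; four round legs, each 30 mm in diameter, run from the floor (z = 0) to the underside of the seat, each leg's axis is inset half a diameter from the nearest pair of seat edges (so the leg's bounding box is flush with the corner).

The spool is on top of the table. Three stools sit around the table at the −y, +y, −x sides.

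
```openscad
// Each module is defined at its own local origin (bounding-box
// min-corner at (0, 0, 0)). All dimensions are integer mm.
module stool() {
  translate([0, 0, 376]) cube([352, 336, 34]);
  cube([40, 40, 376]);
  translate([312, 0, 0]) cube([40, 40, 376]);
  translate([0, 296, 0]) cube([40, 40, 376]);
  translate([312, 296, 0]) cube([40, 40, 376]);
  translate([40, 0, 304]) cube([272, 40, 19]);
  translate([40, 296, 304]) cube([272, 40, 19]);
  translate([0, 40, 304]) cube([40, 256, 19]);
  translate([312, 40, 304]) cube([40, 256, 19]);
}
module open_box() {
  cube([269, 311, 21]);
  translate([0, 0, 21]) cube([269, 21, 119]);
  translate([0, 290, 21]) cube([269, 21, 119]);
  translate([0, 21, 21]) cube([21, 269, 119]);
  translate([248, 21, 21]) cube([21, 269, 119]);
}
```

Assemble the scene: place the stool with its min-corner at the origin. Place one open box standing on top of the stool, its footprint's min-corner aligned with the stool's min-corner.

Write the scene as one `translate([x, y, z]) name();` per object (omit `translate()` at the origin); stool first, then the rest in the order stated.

stool();
translate([0, 0, 410]) open_box();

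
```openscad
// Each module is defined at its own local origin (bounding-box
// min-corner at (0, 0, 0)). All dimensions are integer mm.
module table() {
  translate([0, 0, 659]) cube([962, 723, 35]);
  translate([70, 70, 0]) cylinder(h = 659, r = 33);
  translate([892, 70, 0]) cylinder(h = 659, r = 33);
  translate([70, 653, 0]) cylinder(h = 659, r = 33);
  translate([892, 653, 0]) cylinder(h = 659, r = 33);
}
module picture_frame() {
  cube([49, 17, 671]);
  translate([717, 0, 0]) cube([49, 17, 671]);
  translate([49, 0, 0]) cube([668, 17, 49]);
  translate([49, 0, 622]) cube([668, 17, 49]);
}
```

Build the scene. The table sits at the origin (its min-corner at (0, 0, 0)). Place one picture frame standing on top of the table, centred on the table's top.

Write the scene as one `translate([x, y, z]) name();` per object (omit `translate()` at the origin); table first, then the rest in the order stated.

table();
translate([98, 353, 694]) picture_frame();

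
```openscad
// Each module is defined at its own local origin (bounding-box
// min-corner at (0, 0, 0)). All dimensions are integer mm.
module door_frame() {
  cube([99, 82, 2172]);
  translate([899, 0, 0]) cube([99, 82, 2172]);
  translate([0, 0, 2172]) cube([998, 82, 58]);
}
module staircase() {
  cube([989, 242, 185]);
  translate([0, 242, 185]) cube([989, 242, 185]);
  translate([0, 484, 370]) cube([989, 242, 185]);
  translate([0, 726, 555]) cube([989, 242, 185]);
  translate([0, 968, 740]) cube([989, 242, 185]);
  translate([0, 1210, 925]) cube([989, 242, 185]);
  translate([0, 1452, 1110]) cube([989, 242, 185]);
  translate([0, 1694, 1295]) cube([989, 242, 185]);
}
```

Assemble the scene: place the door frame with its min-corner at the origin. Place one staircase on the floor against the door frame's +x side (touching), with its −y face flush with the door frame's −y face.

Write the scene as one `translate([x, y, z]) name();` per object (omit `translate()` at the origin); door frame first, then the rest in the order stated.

door_frame();
translate([998, 0, 0]) staircase();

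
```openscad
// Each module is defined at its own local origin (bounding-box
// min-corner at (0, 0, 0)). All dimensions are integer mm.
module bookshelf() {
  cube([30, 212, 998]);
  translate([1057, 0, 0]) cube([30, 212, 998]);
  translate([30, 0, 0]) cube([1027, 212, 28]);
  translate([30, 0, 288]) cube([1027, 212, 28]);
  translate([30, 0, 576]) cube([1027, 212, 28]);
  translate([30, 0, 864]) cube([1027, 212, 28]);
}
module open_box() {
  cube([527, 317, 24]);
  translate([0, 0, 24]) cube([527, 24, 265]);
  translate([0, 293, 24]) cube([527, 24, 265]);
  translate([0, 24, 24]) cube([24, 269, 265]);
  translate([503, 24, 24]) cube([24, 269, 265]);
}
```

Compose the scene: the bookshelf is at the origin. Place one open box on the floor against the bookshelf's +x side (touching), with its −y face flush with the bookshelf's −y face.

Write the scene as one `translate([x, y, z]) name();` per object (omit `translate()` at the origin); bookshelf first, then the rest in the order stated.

bookshelf();
translate([1087, 0, 0]) open_box();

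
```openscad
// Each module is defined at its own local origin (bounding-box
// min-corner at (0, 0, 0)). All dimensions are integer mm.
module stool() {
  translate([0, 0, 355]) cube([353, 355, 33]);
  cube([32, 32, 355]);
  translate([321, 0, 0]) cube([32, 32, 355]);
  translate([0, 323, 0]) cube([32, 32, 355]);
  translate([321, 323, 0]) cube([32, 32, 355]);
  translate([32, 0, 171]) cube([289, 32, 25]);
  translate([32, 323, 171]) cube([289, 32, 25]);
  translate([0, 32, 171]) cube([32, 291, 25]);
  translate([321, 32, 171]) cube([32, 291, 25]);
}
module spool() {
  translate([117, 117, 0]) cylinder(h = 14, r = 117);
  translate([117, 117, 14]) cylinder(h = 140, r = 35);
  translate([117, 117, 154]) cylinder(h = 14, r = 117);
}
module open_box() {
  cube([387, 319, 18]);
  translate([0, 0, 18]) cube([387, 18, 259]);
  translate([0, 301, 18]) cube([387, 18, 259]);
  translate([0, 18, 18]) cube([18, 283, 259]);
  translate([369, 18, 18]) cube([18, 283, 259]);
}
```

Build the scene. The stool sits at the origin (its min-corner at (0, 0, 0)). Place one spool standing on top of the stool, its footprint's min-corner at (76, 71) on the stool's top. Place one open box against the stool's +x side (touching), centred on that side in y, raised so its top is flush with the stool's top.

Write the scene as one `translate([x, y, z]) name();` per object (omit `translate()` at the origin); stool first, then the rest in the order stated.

stool();
translate([76, 71, 388]) spool();
translate([353, 18, 111]) open_box();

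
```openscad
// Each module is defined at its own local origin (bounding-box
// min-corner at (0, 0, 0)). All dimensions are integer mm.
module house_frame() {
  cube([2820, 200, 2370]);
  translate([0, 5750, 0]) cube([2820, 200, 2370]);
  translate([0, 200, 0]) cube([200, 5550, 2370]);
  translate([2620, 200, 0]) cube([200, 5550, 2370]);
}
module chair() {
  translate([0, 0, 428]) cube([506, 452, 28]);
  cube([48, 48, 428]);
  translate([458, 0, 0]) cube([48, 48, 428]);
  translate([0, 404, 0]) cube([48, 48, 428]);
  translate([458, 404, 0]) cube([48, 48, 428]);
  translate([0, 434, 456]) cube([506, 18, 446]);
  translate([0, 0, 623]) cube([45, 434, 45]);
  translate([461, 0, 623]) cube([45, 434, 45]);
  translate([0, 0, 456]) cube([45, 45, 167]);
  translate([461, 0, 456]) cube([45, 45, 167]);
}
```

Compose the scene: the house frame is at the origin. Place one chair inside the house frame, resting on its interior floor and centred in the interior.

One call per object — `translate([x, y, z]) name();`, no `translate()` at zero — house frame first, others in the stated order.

house_frame();
translate([1157, 2749, 0]) chair();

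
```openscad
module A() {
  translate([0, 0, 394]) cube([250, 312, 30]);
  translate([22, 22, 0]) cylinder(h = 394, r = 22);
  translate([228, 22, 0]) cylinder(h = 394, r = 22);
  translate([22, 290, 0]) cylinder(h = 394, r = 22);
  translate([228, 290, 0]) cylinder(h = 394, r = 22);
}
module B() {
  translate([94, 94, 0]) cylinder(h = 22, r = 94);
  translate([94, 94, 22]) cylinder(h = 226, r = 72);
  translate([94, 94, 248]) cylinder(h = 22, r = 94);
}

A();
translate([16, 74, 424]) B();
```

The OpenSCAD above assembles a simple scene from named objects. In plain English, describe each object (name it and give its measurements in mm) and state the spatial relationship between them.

A is a four-legged stool. The seat is a 250×312×30 mm slab whose top surface is at z = 424 mm; four round legs, each 44 mm in diameter, run from the floor (z = 0) to the underside of the seat, each leg's axis is inset half a diameter from the nearest pair of seat edges (so the leg's bounding box is flush with the corner).

B is a spool: two coaxial disc flanges of radius 94 mm and thickness 22 mm, joined by a core cylinder of radius 72 mm and height 226 mm. The lower flange rests on z = 0 and the three cylinders share a vertical axis.

The spool is on top of the stool.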